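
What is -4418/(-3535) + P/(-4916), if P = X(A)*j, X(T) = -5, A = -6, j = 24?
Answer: 5535772/4344515 ≈ 1.2742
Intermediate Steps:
P = -120 (P = -5*24 = -120)
-4418/(-3535) + P/(-4916) = -4418/(-3535) - 120/(-4916) = -4418*(-1/3535) - 120*(-1/4916) = 4418/3535 + 30/1229 = 5535772/4344515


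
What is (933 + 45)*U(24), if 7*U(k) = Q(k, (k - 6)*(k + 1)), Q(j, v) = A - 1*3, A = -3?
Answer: -5868/7 ≈ -838.29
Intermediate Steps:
Q(j, v) = -6 (Q(j, v) = -3 - 1*3 = -3 - 3 = -6)
U(k) = -6/7 (U(k) = (1/7)*(-6) = -6/7)
(933 + 45)*U(24) = (933 + 45)*(-6/7) = 978*(-6/7) = -5868/7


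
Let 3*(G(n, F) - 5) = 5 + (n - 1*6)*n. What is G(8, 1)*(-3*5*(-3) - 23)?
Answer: 264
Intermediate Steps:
G(n, F) = 20/3 + n*(-6 + n)/3 (G(n, F) = 5 + (5 + (n - 1*6)*n)/3 = 5 + (5 + (n - 6)*n)/3 = 5 + (5 + (-6 + n)*n)/3 = 5 + (5 + n*(-6 + n))/3 = 5 + (5/3 + n*(-6 + n)/3) = 20/3 + n*(-6 + n)/3)
G(8, 1)*(-3*5*(-3) - 23) = (20/3 - 2*8 + (⅓)*8²)*(-3*5*(-3) - 23) = (20/3 - 16 + (⅓)*64)*(-15*(-3) - 23) = (20/3 - 16 + 64/3)*(-1*(-45) - 23) = 12*(45 - 23) = 12*22 = 264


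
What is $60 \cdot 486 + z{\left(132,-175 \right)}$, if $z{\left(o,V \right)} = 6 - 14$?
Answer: $29152$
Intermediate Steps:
$z{\left(o,V \right)} = -8$ ($z{\left(o,V \right)} = 6 - 14 = -8$)
$60 \cdot 486 + z{\left(132,-175 \right)} = 60 \cdot 486 - 8 = 29160 - 8 = 29152$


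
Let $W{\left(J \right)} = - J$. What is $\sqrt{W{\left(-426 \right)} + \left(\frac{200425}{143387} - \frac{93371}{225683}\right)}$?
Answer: $\frac{2 \sqrt{111781240431318636651631}}{32360008321} \approx 20.664$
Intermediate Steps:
$\sqrt{W{\left(-426 \right)} + \left(\frac{200425}{143387} - \frac{93371}{225683}\right)} = \sqrt{\left(-1\right) \left(-426\right) + \left(\frac{200425}{143387} - \frac{93371}{225683}\right)} = \sqrt{426 + \left(200425 \cdot \frac{1}{143387} - \frac{93371}{225683}\right)} = \sqrt{426 + \left(\frac{200425}{143387} - \frac{93371}{225683}\right)} = \sqrt{426 + \frac{31844327698}{32360008321}} = \sqrt{\frac{13817207872444}{32360008321}} = \frac{2 \sqrt{111781240431318636651631}}{32360008321}$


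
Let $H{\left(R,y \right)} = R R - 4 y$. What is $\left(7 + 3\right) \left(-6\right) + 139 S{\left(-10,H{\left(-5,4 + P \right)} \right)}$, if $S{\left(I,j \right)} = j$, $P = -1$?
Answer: $1747$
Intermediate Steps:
$H{\left(R,y \right)} = R^{2} - 4 y$
$\left(7 + 3\right) \left(-6\right) + 139 S{\left(-10,H{\left(-5,4 + P \right)} \right)} = \left(7 + 3\right) \left(-6\right) + 139 \left(\left(-5\right)^{2} - 4 \left(4 - 1\right)\right) = 10 \left(-6\right) + 139 \left(25 - 12\right) = -60 + 139 \left(25 - 12\right) = -60 + 139 \cdot 13 = -60 + 1807 = 1747$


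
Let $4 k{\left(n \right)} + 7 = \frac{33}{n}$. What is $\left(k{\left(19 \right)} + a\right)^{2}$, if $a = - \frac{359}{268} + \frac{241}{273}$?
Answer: $\frac{6071596611721}{1932422493456} \approx 3.142$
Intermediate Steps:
$k{\left(n \right)} = - \frac{7}{4} + \frac{33}{4 n}$ ($k{\left(n \right)} = - \frac{7}{4} + \frac{33 \frac{1}{n}}{4} = - \frac{7}{4} + \frac{33}{4 n}$)
$a = - \frac{33419}{73164}$ ($a = \left(-359\right) \frac{1}{268} + 241 \cdot \frac{1}{273} = - \frac{359}{268} + \frac{241}{273} = - \frac{33419}{73164} \approx -0.45677$)
$\left(k{\left(19 \right)} + a\right)^{2} = \left(\frac{33 - 133}{4 \cdot 19} - \frac{33419}{73164}\right)^{2} = \left(\frac{1}{4} \cdot \frac{1}{19} \left(33 - 133\right) - \frac{33419}{73164}\right)^{2} = \left(\frac{1}{4} \cdot \frac{1}{19} \left(-100\right) - \frac{33419}{73164}\right)^{2} = \left(- \frac{25}{19} - \frac{33419}{73164}\right)^{2} = \left(- \frac{2464061}{1390116}\right)^{2} = \frac{6071596611721}{1932422493456}$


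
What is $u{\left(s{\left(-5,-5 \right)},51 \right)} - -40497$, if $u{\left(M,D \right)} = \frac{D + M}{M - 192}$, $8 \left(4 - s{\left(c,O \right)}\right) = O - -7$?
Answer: $\frac{10164674}{251} \approx 40497.0$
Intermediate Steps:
$s{\left(c,O \right)} = \frac{25}{8} - \frac{O}{8}$ ($s{\left(c,O \right)} = 4 - \frac{O - -7}{8} = 4 - \frac{O + 7}{8} = 4 - \frac{7 + O}{8} = 4 - \left(\frac{7}{8} + \frac{O}{8}\right) = \frac{25}{8} - \frac{O}{8}$)
$u{\left(M,D \right)} = \frac{D + M}{-192 + M}$
$u{\left(s{\left(-5,-5 \right)},51 \right)} - -40497 = \frac{51 + \left(\frac{25}{8} - - \frac{5}{8}\right)}{-192 + \left(\frac{25}{8} - - \frac{5}{8}\right)} - -40497 = \frac{51 + \left(\frac{25}{8} + \frac{5}{8}\right)}{-192 + \left(\frac{25}{8} + \frac{5}{8}\right)} + 40497 = \frac{51 + \frac{15}{4}}{-192 + \frac{15}{4}} + 40497 = \frac{1}{- \frac{753}{4}} \cdot \frac{219}{4} + 40497 = \left(- \frac{4}{753}\right) \frac{219}{4} + 40497 = - \frac{73}{251} + 40497 = \frac{10164674}{251}$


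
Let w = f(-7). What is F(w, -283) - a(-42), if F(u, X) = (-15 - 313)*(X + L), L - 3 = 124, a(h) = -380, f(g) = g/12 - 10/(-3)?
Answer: 51548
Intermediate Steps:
f(g) = 10/3 + g/12 (f(g) = g*(1/12) - 10*(-1/3) = g/12 + 10/3 = 10/3 + g/12)
L = 127 (L = 3 + 124 = 127)
w = 11/4 (w = 10/3 + (1/12)*(-7) = 10/3 - 7/12 = 11/4 ≈ 2.7500)
F(u, X) = -41656 - 328*X (F(u, X) = (-15 - 313)*(X + 127) = -328*(127 + X) = -41656 - 328*X)
F(w, -283) - a(-42) = (-41656 - 328*(-283)) - 1*(-380) = (-41656 + 92824) + 380 = 51168 + 380 = 51548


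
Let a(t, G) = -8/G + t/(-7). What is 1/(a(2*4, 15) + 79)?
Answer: 105/8119 ≈ 0.012933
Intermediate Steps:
a(t, G) = -8/G - t/7 (a(t, G) = -8/G + t*(-⅐) = -8/G - t/7)
1/(a(2*4, 15) + 79) = 1/((-8/15 - 2*4/7) + 79) = 1/((-8*1/15 - ⅐*8) + 79) = 1/((-8/15 - 8/7) + 79) = 1/(-176/105 + 79) = 1/(8119/105) = 105/8119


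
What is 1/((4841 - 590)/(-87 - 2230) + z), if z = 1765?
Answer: 2317/4085254 ≈ 0.00056716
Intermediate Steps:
1/((4841 - 590)/(-87 - 2230) + z) = 1/((4841 - 590)/(-87 - 2230) + 1765) = 1/(4251/(-2317) + 1765) = 1/(4251*(-1/2317) + 1765) = 1/(-4251/2317 + 1765) = 1/(4085254/2317) = 2317/4085254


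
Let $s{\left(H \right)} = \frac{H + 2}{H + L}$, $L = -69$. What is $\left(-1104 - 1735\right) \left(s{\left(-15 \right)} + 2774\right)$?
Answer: $- \frac{661569331}{84} \approx -7.8758 \cdot 10^{6}$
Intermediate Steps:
$s{\left(H \right)} = \frac{2 + H}{-69 + H}$ ($s{\left(H \right)} = \frac{H + 2}{H - 69} = \frac{2 + H}{-69 + H}$)
$\left(-1104 - 1735\right) \left(s{\left(-15 \right)} + 2774\right) = \left(-1104 - 1735\right) \left(\frac{2 - 15}{-69 - 15} + 2774\right) = - 2839 \left(\frac{1}{-84} \left(-13\right) + 2774\right) = - 2839 \left(\left(- \frac{1}{84}\right) \left(-13\right) + 2774\right) = - 2839 \left(\frac{13}{84} + 2774\right) = \left(-2839\right) \frac{233029}{84} = - \frac{661569331}{84}$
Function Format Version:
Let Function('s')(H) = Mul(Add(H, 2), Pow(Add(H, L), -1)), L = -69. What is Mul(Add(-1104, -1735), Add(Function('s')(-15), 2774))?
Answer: Rational(-661569331, 84) ≈ -7.8758e+6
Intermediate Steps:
Function('s')(H) = Mul(Pow(Add(-69, H), -1), Add(2, H)) (Function('s')(H) = Mul(Add(H, 2), Pow(Add(H, -69), -1)) = Mul(Add(2, H), Pow(Add(-69, H), -1)) = Mul(Pow(Add(-69, H), -1), Add(2, H)))
Mul(Add(-1104, -1735), Add(Function('s')(-15), 2774)) = Mul(Add(-1104, -1735), Add(Mul(Pow(Add(-69, -15), -1), Add(2, -15)), 2774)) = Mul(-2839, Add(Mul(Pow(-84, -1), -13), 2774)) = Mul(-2839, Add(Mul(Rational(-1, 84), -13), 2774)) = Mul(-2839, Add(Rational(13, 84), 2774)) = Mul(-2839, Rational(233029, 84)) = Rational(-661569331, 84)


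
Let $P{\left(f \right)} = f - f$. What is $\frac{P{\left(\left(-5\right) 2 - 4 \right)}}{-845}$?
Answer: $0$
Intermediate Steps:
$P{\left(f \right)} = 0$
$\frac{P{\left(\left(-5\right) 2 - 4 \right)}}{-845} = \frac{0}{-845} = 0 \left(- \frac{1}{845}\right) = 0$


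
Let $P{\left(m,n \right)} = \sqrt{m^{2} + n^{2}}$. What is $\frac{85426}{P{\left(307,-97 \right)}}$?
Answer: $\frac{42713 \sqrt{103658}}{51829} \approx 265.33$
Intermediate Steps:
$\frac{85426}{P{\left(307,-97 \right)}} = \frac{85426}{\sqrt{307^{2} + \left(-97\right)^{2}}} = \frac{85426}{\sqrt{94249 + 9409}} = \frac{85426}{\sqrt{103658}} = 85426 \frac{\sqrt{103658}}{103658} = \frac{42713 \sqrt{103658}}{51829}$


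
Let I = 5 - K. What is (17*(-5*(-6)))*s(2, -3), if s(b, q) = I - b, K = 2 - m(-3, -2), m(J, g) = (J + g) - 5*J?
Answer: 5610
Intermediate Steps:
m(J, g) = g - 4*J
K = -8 (K = 2 - (-2 - 4*(-3)) = 2 - (-2 + 12) = 2 - 1*10 = 2 - 10 = -8)
I = 13 (I = 5 - 1*(-8) = 5 + 8 = 13)
s(b, q) = 13 - b
(17*(-5*(-6)))*s(2, -3) = (17*(-5*(-6)))*(13 - 1*2) = (17*30)*(13 - 2) = 510*11 = 5610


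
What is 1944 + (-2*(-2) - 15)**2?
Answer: 2065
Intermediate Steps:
1944 + (-2*(-2) - 15)**2 = 1944 + (4 - 15)**2 = 1944 + (-11)**2 = 1944 + 121 = 2065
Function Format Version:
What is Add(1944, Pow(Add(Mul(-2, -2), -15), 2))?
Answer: 2065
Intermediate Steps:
Add(1944, Pow(Add(Mul(-2, -2), -15), 2)) = Add(1944, Pow(Add(4, -15), 2)) = Add(1944, Pow(-11, 2)) = Add(1944, 121) = 2065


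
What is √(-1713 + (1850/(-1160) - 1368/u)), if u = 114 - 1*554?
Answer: I*√17416250005/3190 ≈ 41.37*I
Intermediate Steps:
u = -440 (u = 114 - 554 = -440)
√(-1713 + (1850/(-1160) - 1368/u)) = √(-1713 + (1850/(-1160) - 1368/(-440))) = √(-1713 + (1850*(-1/1160) - 1368*(-1/440))) = √(-1713 + (-185/116 + 171/55)) = √(-1713 + 9661/6380) = √(-10919279/6380) = I*√17416250005/3190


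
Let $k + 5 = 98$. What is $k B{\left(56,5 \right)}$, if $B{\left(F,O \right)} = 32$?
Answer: $2976$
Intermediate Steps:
$k = 93$ ($k = -5 + 98 = 93$)
$k B{\left(56,5 \right)} = 93 \cdot 32 = 2976$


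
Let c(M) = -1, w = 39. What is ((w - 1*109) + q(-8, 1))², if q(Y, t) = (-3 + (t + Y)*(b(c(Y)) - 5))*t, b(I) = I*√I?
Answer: 1395 - 532*I ≈ 1395.0 - 532.0*I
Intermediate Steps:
b(I) = I^(3/2)
q(Y, t) = t*(-3 + (-5 - I)*(Y + t)) (q(Y, t) = (-3 + (t + Y)*((-1)^(3/2) - 5))*t = (-3 + (Y + t)*(-I - 5))*t = (-3 + (Y + t)*(-5 - I))*t = (-3 + (-5 - I)*(Y + t))*t = t*(-3 + (-5 - I)*(Y + t)))
((w - 1*109) + q(-8, 1))² = ((39 - 1*109) - 1*1*(3 - 8*(5 + I) + 1*(5 + I)))² = ((39 - 109) - 1*1*(3 + (-40 - 8*I) + (5 + I)))² = (-70 - 1*1*(-32 - 7*I))² = (-70 + (32 + 7*I))² = (-38 + 7*I)²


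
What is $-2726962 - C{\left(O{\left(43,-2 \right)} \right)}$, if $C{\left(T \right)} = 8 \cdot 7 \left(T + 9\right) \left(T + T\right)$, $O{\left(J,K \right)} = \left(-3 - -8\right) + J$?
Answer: $-3033394$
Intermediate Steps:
$O{\left(J,K \right)} = 5 + J$ ($O{\left(J,K \right)} = \left(-3 + 8\right) + J = 5 + J$)
$C{\left(T \right)} = 112 T \left(9 + T\right)$ ($C{\left(T \right)} = 56 \left(9 + T\right) 2 T = 56 \cdot 2 T \left(9 + T\right) = 112 T \left(9 + T\right)$)
$-2726962 - C{\left(O{\left(43,-2 \right)} \right)} = -2726962 - 112 \left(5 + 43\right) \left(9 + \left(5 + 43\right)\right) = -2726962 - 112 \cdot 48 \left(9 + 48\right) = -2726962 - 112 \cdot 48 \cdot 57 = -2726962 - 306432 = -3033394$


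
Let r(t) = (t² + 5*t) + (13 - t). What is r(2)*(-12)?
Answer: -300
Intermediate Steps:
r(t) = 13 + t² + 4*t
r(2)*(-12) = (13 + 2² + 4*2)*(-12) = (13 + 4 + 8)*(-12) = 25*(-12) = -300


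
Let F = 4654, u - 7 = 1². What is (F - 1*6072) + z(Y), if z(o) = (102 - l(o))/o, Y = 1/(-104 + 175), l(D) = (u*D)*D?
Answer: 413496/71 ≈ 5823.9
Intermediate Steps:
u = 8 (u = 7 + 1² = 7 + 1 = 8)
l(D) = 8*D² (l(D) = (8*D)*D = 8*D²)
Y = 1/71 ≈ 0.014085
z(o) = (102 - 8*o²)/o
(F - 1*6072) + z(Y) = (4654 - 1*6072) + (-8*1/71 + 102/(1/71)) = (4654 - 6072) + (-8/71 + 102*71) = -1418 + (-8/71 + 7242) = -1418 + 514174/71 = 413496/71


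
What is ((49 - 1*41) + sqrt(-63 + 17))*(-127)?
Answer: -1016 - 127*I*sqrt(46) ≈ -1016.0 - 861.36*I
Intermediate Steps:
((49 - 1*41) + sqrt(-63 + 17))*(-127) = ((49 - 41) + sqrt(-46))*(-127) = (8 + I*sqrt(46))*(-127) = -1016 - 127*I*sqrt(46)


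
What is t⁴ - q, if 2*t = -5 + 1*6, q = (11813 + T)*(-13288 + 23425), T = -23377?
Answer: 1875588289/16 ≈ 1.1722e+8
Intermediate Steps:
q = -117224268 (q = (11813 - 23377)*(-13288 + 23425) = -11564*10137 = -117224268)
t = ½ (t = (-5 + 1*6)/2 = (-5 + 6)/2 = (½)*1 = ½ ≈ 0.50000)
t⁴ - q = (½)⁴ - 1*(-117224268) = 1/16 + 117224268 = 1875588289/16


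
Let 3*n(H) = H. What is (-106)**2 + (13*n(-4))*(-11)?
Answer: 34280/3 ≈ 11427.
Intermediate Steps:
n(H) = H/3
(-106)**2 + (13*n(-4))*(-11) = (-106)**2 + (13*((1/3)*(-4)))*(-11) = 11236 + (13*(-4/3))*(-11) = 11236 - 52/3*(-11) = 11236 + 572/3 = 34280/3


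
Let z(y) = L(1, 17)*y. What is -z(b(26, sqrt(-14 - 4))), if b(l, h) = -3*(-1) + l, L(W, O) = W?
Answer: -29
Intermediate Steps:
b(l, h) = 3 + l
z(y) = y (z(y) = 1*y = y)
-z(b(26, sqrt(-14 - 4))) = -(3 + 26) = -1*29 = -29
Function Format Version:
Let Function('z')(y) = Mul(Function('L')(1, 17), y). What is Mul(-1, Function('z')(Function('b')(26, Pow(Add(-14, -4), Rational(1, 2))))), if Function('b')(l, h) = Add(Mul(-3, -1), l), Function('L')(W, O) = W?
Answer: -29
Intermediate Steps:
Function('b')(l, h) = Add(3, l)
Function('z')(y) = y (Function('z')(y) = Mul(1, y) = y)
Mul(-1, Function('z')(Function('b')(26, Pow(Add(-14, -4), Rational(1, 2))))) = Mul(-1, Add(3, 26)) = Mul(-1, 29) = -29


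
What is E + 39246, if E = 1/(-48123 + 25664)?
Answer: 881425913/22459 ≈ 39246.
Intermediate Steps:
E = -1/22459 (E = 1/(-22459) = -1/22459 ≈ -4.4526e-5)
E + 39246 = -1/22459 + 39246 = 881425913/22459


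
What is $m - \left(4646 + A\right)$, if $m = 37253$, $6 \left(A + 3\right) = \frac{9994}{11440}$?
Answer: $\frac{1119170203}{34320} \approx 32610.0$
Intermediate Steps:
$A = - \frac{97963}{34320}$ ($A = -3 + \frac{9994 \cdot \frac{1}{11440}}{6} = -3 + \frac{1}{6} \cdot \frac{4997}{5720} = -3 + \frac{4997}{34320} = - \frac{97963}{34320} \approx -2.8544$)
$m - \left(4646 + A\right) = 37253 - \frac{159352757}{34320} = \frac{1119170203}{34320}$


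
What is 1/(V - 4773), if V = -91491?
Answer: -1/96264 ≈ -1.0388e-5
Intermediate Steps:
1/(V - 4773) = 1/(-91491 - 4773) = 1/(-96264) = -1/96264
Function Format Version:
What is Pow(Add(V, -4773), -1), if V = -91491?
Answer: Rational(-1, 96264) ≈ -1.0388e-5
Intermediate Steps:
Pow(Add(V, -4773), -1) = Pow(Add(-91491, -4773), -1) = Pow(-96264, -1) = Rational(-1, 96264)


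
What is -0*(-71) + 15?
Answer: 15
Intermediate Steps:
-0*(-71) + 15 = -2*0*(-71) + 15 = 0*(-71) + 15 = 0 + 15 = 15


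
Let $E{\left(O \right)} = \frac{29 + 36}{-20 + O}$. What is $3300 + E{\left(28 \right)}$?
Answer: $\frac{26465}{8} \approx 3308.1$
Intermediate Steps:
$E{\left(O \right)} = \frac{65}{-20 + O}$
$3300 + E{\left(28 \right)} = 3300 + \frac{65}{-20 + 28} = 3300 + \frac{65}{8} = \frac{26465}{8}$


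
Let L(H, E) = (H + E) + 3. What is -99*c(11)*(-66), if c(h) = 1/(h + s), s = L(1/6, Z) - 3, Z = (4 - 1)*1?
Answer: 39204/85 ≈ 461.22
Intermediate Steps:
Z = 3 (Z = 3*1 = 3)
L(H, E) = 3 + E + H (L(H, E) = (E + H) + 3 = 3 + E + H)
s = 19/6 (s = (3 + 3 + 1/6) - 3 = 37/6 - 3 = 19/6 ≈ 3.1667)
c(h) = 1/(19/6 + h) (c(h) = 1/(h + 19/6) = 1/(19/6 + h))
-99*c(11)*(-66) = -594/(19 + 6*11)*(-66) = -594/(19 + 66)*(-66) = -594/85*(-66) = 39204/85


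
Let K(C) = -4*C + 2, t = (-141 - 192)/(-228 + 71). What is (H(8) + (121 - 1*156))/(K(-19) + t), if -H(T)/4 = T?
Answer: -10519/12579 ≈ -0.83624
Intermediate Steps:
H(T) = -4*T
t = 333/157 (t = -333/(-157) = -333*(-1/157) = 333/157 ≈ 2.1210)
K(C) = 2 - 4*C
(H(8) + (121 - 1*156))/(K(-19) + t) = (-4*8 + (121 - 1*156))/((2 - 4*(-19)) + 333/157) = (-32 + (121 - 156))/((2 + 76) + 333/157) = (-32 - 35)/(78 + 333/157) = -67/12579/157 = -67*157/12579 = -10519/12579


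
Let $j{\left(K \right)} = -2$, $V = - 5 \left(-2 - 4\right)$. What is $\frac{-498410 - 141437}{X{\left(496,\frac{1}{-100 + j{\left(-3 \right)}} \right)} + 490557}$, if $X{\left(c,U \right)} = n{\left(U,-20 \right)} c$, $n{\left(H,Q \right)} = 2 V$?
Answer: $- \frac{639847}{520317} \approx -1.2297$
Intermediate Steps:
$V = 30$ ($V = \left(-5\right) \left(-6\right) = 30$)
$n{\left(H,Q \right)} = 60$ ($n{\left(H,Q \right)} = 2 \cdot 30 = 60$)
$X{\left(c,U \right)} = 60 c$
$\frac{-498410 - 141437}{X{\left(496,\frac{1}{-100 + j{\left(-3 \right)}} \right)} + 490557} = \frac{-498410 - 141437}{60 \cdot 496 + 490557} = - \frac{639847}{29760 + 490557} = - \frac{639847}{520317}$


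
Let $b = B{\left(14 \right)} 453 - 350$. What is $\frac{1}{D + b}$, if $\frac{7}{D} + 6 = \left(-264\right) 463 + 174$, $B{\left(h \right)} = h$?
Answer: $\frac{122064}{731407481} \approx 0.00016689$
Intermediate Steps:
$D = - \frac{7}{122064}$ ($D = \frac{7}{-6 + \left(\left(-264\right) 463 + 174\right)} = \frac{7}{-6 + \left(-122232 + 174\right)} = \frac{7}{-6 - 122058} = \frac{7}{-122064} = 7 \left(- \frac{1}{122064}\right) = - \frac{7}{122064} \approx -5.7347 \cdot 10^{-5}$)
$b = 5992$ ($b = 14 \cdot 453 - 350 = 6342 - 350 = 5992$)
$\frac{1}{D + b} = \frac{1}{- \frac{7}{122064} + 5992} = \frac{1}{\frac{731407481}{122064}} = \frac{122064}{731407481}$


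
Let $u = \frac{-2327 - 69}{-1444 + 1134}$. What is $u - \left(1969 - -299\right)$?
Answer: $- \frac{350342}{155} \approx -2260.3$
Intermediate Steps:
$u = \frac{1198}{155}$ ($u = - \frac{2396}{-310} = \left(-2396\right) \left(- \frac{1}{310}\right) = \frac{1198}{155} \approx 7.729$)
$u - \left(1969 - -299\right) = \frac{1198}{155} - \left(1969 - -299\right) = \frac{1198}{155} - \left(1969 + 299\right) = \frac{1198}{155} - 2268 = - \frac{350342}{155}$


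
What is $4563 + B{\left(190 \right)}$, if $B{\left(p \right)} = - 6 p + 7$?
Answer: $3430$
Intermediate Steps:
$B{\left(p \right)} = 7 - 6 p$
$4563 + B{\left(190 \right)} = 4563 + \left(7 - 1140\right) = 4563 - 1133 = 3430$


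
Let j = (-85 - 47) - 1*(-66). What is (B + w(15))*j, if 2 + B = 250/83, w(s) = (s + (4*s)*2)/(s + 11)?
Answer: -441837/1079 ≈ -409.49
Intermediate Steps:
w(s) = 9*s/(11 + s) (w(s) = (s + 8*s)/(11 + s) = (9*s)/(11 + s) = 9*s/(11 + s))
B = 84/83 (B = -2 + 250/83 = 84/83 ≈ 1.0120)
j = -66 (j = -132 + 66 = -66)
(B + w(15))*j = (84/83 + 9*15/(11 + 15))*(-66) = (84/83 + 9*15/26)*(-66) = (84/83 + 9*15*(1/26))*(-66) = (84/83 + 135/26)*(-66) = (13389/2158)*(-66) = -441837/1079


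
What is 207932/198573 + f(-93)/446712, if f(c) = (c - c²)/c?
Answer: 5161354747/4928052332 ≈ 1.0473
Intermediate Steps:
f(c) = (c - c²)/c
207932/198573 + f(-93)/446712 = 207932/198573 + (1 - 1*(-93))/446712 = 207932*(1/198573) + (1 + 93)*(1/446712) = 207932/198573 + 94*(1/446712) = 207932/198573 + 47/223356 = 5161354747/4928052332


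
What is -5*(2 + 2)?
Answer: -20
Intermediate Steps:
-5*(2 + 2) = -5*4 = -20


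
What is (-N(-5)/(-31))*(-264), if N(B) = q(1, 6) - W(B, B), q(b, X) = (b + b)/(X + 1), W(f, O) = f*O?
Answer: 45672/217 ≈ 210.47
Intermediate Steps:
W(f, O) = O*f
q(b, X) = 2*b/(1 + X) (q(b, X) = (2*b)/(1 + X) = 2*b/(1 + X))
N(B) = 2/7 - B² (N(B) = 2*1/(1 + 6) - B*B = 2*1/7 - B² = 2*1*(⅐) - B² = 2/7 - B²)
(-N(-5)/(-31))*(-264) = (-(2/7 - 1*(-5)²)/(-31))*(-264) = (-(2/7 - 1*25)*(-1/31))*(-264) = (-(2/7 - 25)*(-1/31))*(-264) = (-1*(-173/7)*(-1/31))*(-264) = ((173/7)*(-1/31))*(-264) = -173/217*(-264) = 45672/217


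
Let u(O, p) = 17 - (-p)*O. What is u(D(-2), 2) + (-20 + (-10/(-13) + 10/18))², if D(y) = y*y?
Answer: 5116450/13689 ≈ 373.76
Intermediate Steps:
D(y) = y²
u(O, p) = 17 + O*p (u(O, p) = 17 - (-1)*O*p = 17 + O*p)
u(D(-2), 2) + (-20 + (-10/(-13) + 10/18))² = (17 + (-2)²*2) + (-20 + (-10/(-13) + 10/18))² = (17 + 4*2) + (-20 + (-10*(-1/13) + 10*(1/18)))² = (17 + 8) + (-20 + (10/13 + 5/9))² = 25 + (-20 + 155/117)² = 25 + (-2185/117)² = 25 + 4774225/13689 = 5116450/13689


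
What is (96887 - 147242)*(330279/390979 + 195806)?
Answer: -3854995726995315/390979 ≈ -9.8599e+9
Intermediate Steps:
(96887 - 147242)*(330279/390979 + 195806) = -50355*(330279*(1/390979) + 195806) = -50355*(330279/390979 + 195806) = -50355*76556364353/390979 = -3854995726995315/390979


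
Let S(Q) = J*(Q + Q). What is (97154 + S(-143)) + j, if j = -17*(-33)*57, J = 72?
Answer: 108539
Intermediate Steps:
S(Q) = 144*Q (S(Q) = 72*(Q + Q) = 72*(2*Q) = 144*Q)
j = 31977 (j = 561*57 = 31977)
(97154 + S(-143)) + j = (97154 + 144*(-143)) + 31977 = (97154 - 20592) + 31977 = 76562 + 31977 = 108539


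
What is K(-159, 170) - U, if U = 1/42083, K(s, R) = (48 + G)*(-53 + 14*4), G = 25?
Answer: 9216176/42083 ≈ 219.00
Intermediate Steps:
K(s, R) = 219 (K(s, R) = (48 + 25)*(-53 + 14*4) = 73*(-53 + 56) = 73*3 = 219)
U = 1/42083 ≈ 2.3763e-5
K(-159, 170) - U = 219 - 1*1/42083 = 219 - 1/42083 = 9216176/42083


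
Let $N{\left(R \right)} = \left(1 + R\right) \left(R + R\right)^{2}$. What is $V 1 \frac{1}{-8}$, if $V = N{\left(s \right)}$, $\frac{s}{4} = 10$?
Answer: $-32800$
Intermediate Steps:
$s = 40$ ($s = 4 \cdot 10 = 40$)
$N{\left(R \right)} = 4 R^{2} \left(1 + R\right)$ ($N{\left(R \right)} = \left(1 + R\right) \left(2 R\right)^{2} = \left(1 + R\right) 4 R^{2} = 4 R^{2} \left(1 + R\right)$)
$V = 262400$ ($V = 4 \cdot 40^{2} \left(1 + 40\right) = 4 \cdot 1600 \cdot 41 = 262400$)
$V 1 \frac{1}{-8} = 262400 \cdot 1 \frac{1}{-8} = 262400 \cdot 1 \left(- \frac{1}{8}\right) = 262400 \left(- \frac{1}{8}\right) = -32800$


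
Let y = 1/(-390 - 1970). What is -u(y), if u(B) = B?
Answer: 1/2360 ≈ 0.00042373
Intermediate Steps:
y = -1/2360 (y = 1/(-2360) = -1/2360 ≈ -0.00042373)
-u(y) = -1*(-1/2360) = 1/2360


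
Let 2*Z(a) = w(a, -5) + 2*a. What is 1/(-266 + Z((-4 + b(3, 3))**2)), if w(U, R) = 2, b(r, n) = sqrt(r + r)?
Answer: -81/19555 + 8*sqrt(6)/58665 ≈ -0.0038081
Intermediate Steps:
b(r, n) = sqrt(2)*sqrt(r) (b(r, n) = sqrt(2*r) = sqrt(2)*sqrt(r))
Z(a) = 1 + a (Z(a) = (2 + 2*a)/2 = 1 + a)
1/(-266 + Z((-4 + b(3, 3))**2)) = 1/(-266 + (1 + (-4 + sqrt(2)*sqrt(3))**2)) = 1/(-266 + (1 + (-4 + sqrt(6))**2)) = 1/(-265 + (-4 + sqrt(6))**2)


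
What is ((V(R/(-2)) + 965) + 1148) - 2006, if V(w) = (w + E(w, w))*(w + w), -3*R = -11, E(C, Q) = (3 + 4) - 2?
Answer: 1717/18 ≈ 95.389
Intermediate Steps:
E(C, Q) = 5 (E(C, Q) = 7 - 2 = 5)
R = 11/3 (R = -⅓*(-11) = 11/3 ≈ 3.6667)
V(w) = 2*w*(5 + w) (V(w) = (w + 5)*(w + w) = (5 + w)*(2*w) = 2*w*(5 + w))
((V(R/(-2)) + 965) + 1148) - 2006 = ((2*((11/3)/(-2))*(5 + (11/3)/(-2)) + 965) + 1148) - 2006 = ((2*((11/3)*(-½))*(5 + (11/3)*(-½)) + 965) + 1148) - 2006 = ((2*(-11/6)*(5 - 11/6) + 965) + 1148) - 2006 = ((2*(-11/6)*(19/6) + 965) + 1148) - 2006 = ((-209/18 + 965) + 1148) - 2006 = (17161/18 + 1148) - 2006 = 37825/18 - 2006 = 1717/18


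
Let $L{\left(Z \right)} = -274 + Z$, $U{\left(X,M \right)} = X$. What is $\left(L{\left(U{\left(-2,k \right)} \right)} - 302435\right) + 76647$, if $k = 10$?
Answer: $-226064$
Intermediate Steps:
$\left(L{\left(U{\left(-2,k \right)} \right)} - 302435\right) + 76647 = \left(\left(-274 - 2\right) - 302435\right) + 76647 = \left(-276 - 302435\right) + 76647 = -302711 + 76647 = -226064$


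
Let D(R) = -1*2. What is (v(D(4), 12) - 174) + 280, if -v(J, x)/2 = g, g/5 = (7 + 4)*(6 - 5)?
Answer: -4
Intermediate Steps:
D(R) = -2
g = 55 (g = 5*((7 + 4)*(6 - 5)) = 5*(11*1) = 5*11 = 55)
v(J, x) = -110 (v(J, x) = -2*55 = -110)
(v(D(4), 12) - 174) + 280 = (-110 - 174) + 280 = -284 + 280 = -4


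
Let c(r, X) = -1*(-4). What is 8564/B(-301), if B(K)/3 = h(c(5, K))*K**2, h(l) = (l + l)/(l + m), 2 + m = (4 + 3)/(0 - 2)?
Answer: -2141/362404 ≈ -0.0059078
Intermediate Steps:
m = -11/2 (m = -2 + (4 + 3)/(0 - 2) = -2 + 7/(-2) = -2 + 7*(-1/2) = -2 - 7/2 = -11/2 ≈ -5.5000)
c(r, X) = 4
h(l) = 2*l/(-11/2 + l) (h(l) = (l + l)/(l - 11/2) = (2*l)/(-11/2 + l) = 2*l/(-11/2 + l))
B(K) = -16*K**2 (B(K) = 3*((4*4/(-11 + 2*4))*K**2) = 3*((4*4/(-11 + 8))*K**2) = 3*((4*4/(-3))*K**2) = 3*((4*4*(-1/3))*K**2) = 3*(-16*K**2/3) = -16*K**2)
8564/B(-301) = 8564/((-16*(-301)**2)) = 8564/((-16*90601)) = 8564/(-1449616) = 8564*(-1/1449616) = -2141/362404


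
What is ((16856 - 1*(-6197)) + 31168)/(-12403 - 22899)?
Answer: -54221/35302 ≈ -1.5359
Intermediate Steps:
((16856 - 1*(-6197)) + 31168)/(-12403 - 22899) = ((16856 + 6197) + 31168)/(-35302) = (23053 + 31168)*(-1/35302) = 54221*(-1/35302) = -54221/35302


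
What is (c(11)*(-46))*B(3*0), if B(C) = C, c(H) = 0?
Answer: 0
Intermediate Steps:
(c(11)*(-46))*B(3*0) = (0*(-46))*(3*0) = 0*0 = 0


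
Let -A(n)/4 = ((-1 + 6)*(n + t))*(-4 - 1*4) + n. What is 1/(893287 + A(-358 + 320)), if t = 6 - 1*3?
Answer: 1/887839 ≈ 1.1263e-6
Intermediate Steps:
t = 3 (t = 6 - 3 = 3)
A(n) = 480 + 156*n (A(n) = -4*(((-1 + 6)*(n + 3))*(-4 - 1*4) + n) = -4*((5*(3 + n))*(-4 - 4) + n) = -4*((15 + 5*n)*(-8) + n) = -4*((-120 - 40*n) + n) = -4*(-120 - 39*n) = 480 + 156*n)
1/(893287 + A(-358 + 320)) = 1/(893287 + (480 + 156*(-358 + 320))) = 1/(893287 + (480 + 156*(-38))) = 1/(893287 + (480 - 5928)) = 1/(893287 - 5448) = 1/887839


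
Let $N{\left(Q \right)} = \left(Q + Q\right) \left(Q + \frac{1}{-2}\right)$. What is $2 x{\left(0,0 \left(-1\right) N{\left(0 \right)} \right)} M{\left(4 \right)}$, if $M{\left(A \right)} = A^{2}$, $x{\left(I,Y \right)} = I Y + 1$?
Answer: $32$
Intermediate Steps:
$N{\left(Q \right)} = 2 Q \left(- \frac{1}{2} + Q\right)$ ($N{\left(Q \right)} = 2 Q \left(Q - \frac{1}{2}\right) = 2 Q \left(- \frac{1}{2} + Q\right)$)
$x{\left(I,Y \right)} = 1 + I Y$
$2 x{\left(0,0 \left(-1\right) N{\left(0 \right)} \right)} M{\left(4 \right)} = 2 \left(1 + 0 \cdot 0 \left(-1\right) 0 \left(-1 + 2 \cdot 0\right)\right) 4^{2} = 2 \left(1 + 0 \cdot 0 \cdot 0 \left(-1 + 0\right)\right) 16 = 2 \left(1 + 0 \cdot 0 \cdot 0 \left(-1\right)\right) 16 = 2 \left(1 + 0 \cdot 0 \cdot 0\right) 16 = 2 \left(1 + 0 \cdot 0\right) 16 = 2 \left(1 + 0\right) 16 = 2 \cdot 1 \cdot 16 = 2 \cdot 16 = 32$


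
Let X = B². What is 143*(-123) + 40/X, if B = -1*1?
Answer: -17549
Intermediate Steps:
B = -1
X = 1 (X = (-1)² = 1)
143*(-123) + 40/X = 143*(-123) + 40/1 = -17589 + 40*1 = -17589 + 40 = -17549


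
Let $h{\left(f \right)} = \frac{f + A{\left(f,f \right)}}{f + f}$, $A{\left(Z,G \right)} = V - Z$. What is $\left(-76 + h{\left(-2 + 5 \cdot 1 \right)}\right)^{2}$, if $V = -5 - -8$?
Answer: $\frac{22801}{4} \approx 5700.3$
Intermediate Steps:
$V = 3$ ($V = -5 + 8 = 3$)
$A{\left(Z,G \right)} = 3 - Z$
$h{\left(f \right)} = \frac{3}{2 f}$ ($h{\left(f \right)} = \frac{f - \left(-3 + f\right)}{f + f} = \frac{3}{2 f}$)
$\left(-76 + h{\left(-2 + 5 \cdot 1 \right)}\right)^{2} = \left(-76 + \frac{3}{2 \left(-2 + 5 \cdot 1\right)}\right)^{2} = \left(-76 + \frac{3}{2 \left(-2 + 5\right)}\right)^{2} = \left(-76 + \frac{3}{2 \cdot 3}\right)^{2} = \left(-76 + \frac{3}{2} \cdot \frac{1}{3}\right)^{2} = \left(-76 + \frac{1}{2}\right)^{2} = \left(- \frac{151}{2}\right)^{2} = \frac{22801}{4}$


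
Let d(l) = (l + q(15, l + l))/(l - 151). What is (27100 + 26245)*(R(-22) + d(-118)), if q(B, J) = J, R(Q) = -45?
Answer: -626857095/269 ≈ -2.3303e+6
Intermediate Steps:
d(l) = 3*l/(-151 + l) (d(l) = (l + (l + l))/(l - 151) = (l + 2*l)/(-151 + l) = (3*l)/(-151 + l) = 3*l/(-151 + l))
(27100 + 26245)*(R(-22) + d(-118)) = (27100 + 26245)*(-45 + 3*(-118)/(-151 - 118)) = 53345*(-45 + 3*(-118)/(-269)) = 53345*(-45 + 3*(-118)*(-1/269)) = 53345*(-45 + 354/269) = 53345*(-11751/269) = -626857095/269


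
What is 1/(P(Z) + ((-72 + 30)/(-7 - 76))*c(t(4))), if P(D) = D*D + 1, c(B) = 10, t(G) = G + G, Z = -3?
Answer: 83/1250 ≈ 0.066400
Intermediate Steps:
t(G) = 2*G
P(D) = 1 + D² (P(D) = D² + 1 = 1 + D²)
1/(P(Z) + ((-72 + 30)/(-7 - 76))*c(t(4))) = 1/((1 + (-3)²) + ((-72 + 30)/(-7 - 76))*10) = 1/((1 + 9) - 42/(-83)*10) = 1/(10 - 42*(-1/83)*10) = 1/(10 + (42/83)*10) = 1/(10 + 420/83) = 1/(1250/83) = 83/1250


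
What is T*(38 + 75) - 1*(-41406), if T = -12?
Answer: 40050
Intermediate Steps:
T*(38 + 75) - 1*(-41406) = -12*(38 + 75) - 1*(-41406) = -12*113 + 41406 = -1356 + 41406 = 40050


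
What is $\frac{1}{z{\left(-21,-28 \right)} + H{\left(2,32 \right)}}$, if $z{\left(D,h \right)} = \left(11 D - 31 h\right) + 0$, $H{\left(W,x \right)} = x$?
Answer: $\frac{1}{669} \approx 0.0014948$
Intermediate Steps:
$z{\left(D,h \right)} = - 31 h + 11 D$ ($z{\left(D,h \right)} = \left(- 31 h + 11 D\right) + 0 = - 31 h + 11 D$)
$\frac{1}{z{\left(-21,-28 \right)} + H{\left(2,32 \right)}} = \frac{1}{\left(\left(-31\right) \left(-28\right) + 11 \left(-21\right)\right) + 32} = \frac{1}{\left(868 - 231\right) + 32} = \frac{1}{637 + 32} = \frac{1}{669}$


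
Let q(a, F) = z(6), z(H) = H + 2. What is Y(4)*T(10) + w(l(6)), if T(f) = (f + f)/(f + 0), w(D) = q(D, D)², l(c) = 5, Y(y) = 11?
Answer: 86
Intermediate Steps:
z(H) = 2 + H
q(a, F) = 8 (q(a, F) = 2 + 6 = 8)
w(D) = 64 (w(D) = 8² = 64)
T(f) = 2 (T(f) = (2*f)/f = 2)
Y(4)*T(10) + w(l(6)) = 11*2 + 64 = 22 + 64 = 86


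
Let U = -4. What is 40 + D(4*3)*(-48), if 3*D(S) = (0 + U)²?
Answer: -216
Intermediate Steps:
D(S) = 16/3 (D(S) = (0 - 4)²/3 = (⅓)*(-4)² = (⅓)*16 = 16/3)
40 + D(4*3)*(-48) = 40 + (16/3)*(-48) = 40 - 256 = -216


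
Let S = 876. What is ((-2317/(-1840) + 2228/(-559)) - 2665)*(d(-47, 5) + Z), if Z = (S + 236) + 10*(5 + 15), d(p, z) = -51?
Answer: -266159921549/79120 ≈ -3.3640e+6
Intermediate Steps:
Z = 1312 (Z = (876 + 236) + 10*(5 + 15) = 1112 + 10*20 = 1112 + 200 = 1312)
((-2317/(-1840) + 2228/(-559)) - 2665)*(d(-47, 5) + Z) = ((-2317/(-1840) + 2228/(-559)) - 2665)*(-51 + 1312) = ((-2317*(-1/1840) + 2228*(-1/559)) - 2665)*1261 = ((2317/1840 - 2228/559) - 2665)*1261 = (-2804317/1028560 - 2665)*1261 = -2743916717/1028560*1261 = -266159921549/79120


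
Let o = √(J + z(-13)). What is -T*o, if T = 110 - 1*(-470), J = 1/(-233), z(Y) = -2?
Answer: -580*I*√108811/233 ≈ -821.12*I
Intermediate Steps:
J = -1/233 ≈ -0.0042918
o = I*√108811/233 (o = √(-1/233 - 2) = √(-467/233) = I*√108811/233 ≈ 1.4157*I)
T = 580 (T = 110 + 470 = 580)
-T*o = -580*I*√108811/233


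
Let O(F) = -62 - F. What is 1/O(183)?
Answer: -1/245 ≈ -0.0040816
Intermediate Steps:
1/O(183) = 1/(-62 - 1*183) = 1/(-62 - 183) = 1/(-245) = -1/245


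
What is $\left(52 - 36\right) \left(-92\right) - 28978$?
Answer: $-30450$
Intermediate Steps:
$\left(52 - 36\right) \left(-92\right) - 28978 = 16 \left(-92\right) - 28978 = -1472 - 28978 = -30450$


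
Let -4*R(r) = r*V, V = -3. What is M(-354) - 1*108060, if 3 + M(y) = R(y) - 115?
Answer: -216887/2 ≈ -1.0844e+5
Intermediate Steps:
R(r) = 3*r/4 (R(r) = -r*(-3)/4 = -(-3)*r/4 = 3*r/4)
M(y) = -118 + 3*y/4 (M(y) = -3 + (3*y/4 - 115) = -3 + (-115 + 3*y/4) = -118 + 3*y/4)
M(-354) - 1*108060 = (-118 + (¾)*(-354)) - 1*108060 = (-118 - 531/2) - 108060 = -767/2 - 108060 = -216887/2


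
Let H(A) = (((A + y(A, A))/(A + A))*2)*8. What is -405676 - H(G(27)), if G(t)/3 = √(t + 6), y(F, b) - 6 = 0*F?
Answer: -405684 - 16*√33/33 ≈ -4.0569e+5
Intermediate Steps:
y(F, b) = 6 (y(F, b) = 6 + 0*F = 6 + 0 = 6)
G(t) = 3*√(6 + t) (G(t) = 3*√(t + 6) = 3*√(6 + t))
H(A) = 8*(6 + A)/A (H(A) = (((A + 6)/(A + A))*2)*8 = (((6 + A)/((2*A)))*2)*8 = (((6 + A)*(1/(2*A)))*2)*8 = (((6 + A)/(2*A))*2)*8 = ((6 + A)/A)*8 = 8*(6 + A)/A)
-405676 - H(G(27)) = -405676 - (8 + 48/((3*√(6 + 27)))) = -405676 - (8 + 48/((3*√33))) = -405676 - (8 + 48*(√33/99)) = -405676 - (8 + 16*√33/33) = -405676 + (-8 - 16*√33/33) = -405684 - 16*√33/33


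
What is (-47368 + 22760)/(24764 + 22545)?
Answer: -24608/47309 ≈ -0.52015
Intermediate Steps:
(-47368 + 22760)/(24764 + 22545) = -24608/47309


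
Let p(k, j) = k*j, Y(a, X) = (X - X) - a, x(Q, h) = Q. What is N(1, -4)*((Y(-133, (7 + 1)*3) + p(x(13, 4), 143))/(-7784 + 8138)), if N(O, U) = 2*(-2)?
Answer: -1328/59 ≈ -22.508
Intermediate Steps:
N(O, U) = -4
Y(a, X) = -a (Y(a, X) = 0 - a = -a)
p(k, j) = j*k
N(1, -4)*((Y(-133, (7 + 1)*3) + p(x(13, 4), 143))/(-7784 + 8138)) = -4*(-1*(-133) + 143*13)/(-7784 + 8138) = -4*(133 + 1859)/354 = -7968/354 = -4*332/59 = -1328/59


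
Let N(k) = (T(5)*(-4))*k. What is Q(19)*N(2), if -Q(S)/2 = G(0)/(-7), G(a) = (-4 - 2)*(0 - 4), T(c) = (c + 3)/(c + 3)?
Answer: -384/7 ≈ -54.857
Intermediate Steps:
T(c) = 1 (T(c) = (3 + c)/(3 + c) = 1)
G(a) = 24 (G(a) = -6*(-4) = 24)
N(k) = -4*k (N(k) = (1*(-4))*k = -4*k)
Q(S) = 48/7 (Q(S) = -48/(-7) = -48*(-1)/7 = -2*(-24/7) = 48/7)
Q(19)*N(2) = 48*(-4*2)/7 = (48/7)*(-8) = -384/7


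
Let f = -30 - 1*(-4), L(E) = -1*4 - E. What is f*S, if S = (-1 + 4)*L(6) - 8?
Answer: 988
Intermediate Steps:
L(E) = -4 - E
f = -26 (f = -30 + 4 = -26)
S = -38 (S = (-1 + 4)*(-4 - 1*6) - 8 = 3*(-4 - 6) - 8 = 3*(-10) - 8 = -30 - 8 = -38)
f*S = -26*(-38) = 988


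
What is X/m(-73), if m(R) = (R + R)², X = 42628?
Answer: 10657/5329 ≈ 1.9998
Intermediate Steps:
m(R) = 4*R² (m(R) = (2*R)² = 4*R²)
X/m(-73) = 42628/((4*(-73)²)) = 42628/((4*5329)) = 42628/21316 = 42628*(1/21316) = 10657/5329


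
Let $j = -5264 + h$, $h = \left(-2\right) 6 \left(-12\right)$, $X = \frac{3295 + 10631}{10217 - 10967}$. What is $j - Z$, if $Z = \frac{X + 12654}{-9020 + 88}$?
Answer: $- \frac{5714900571}{1116500} \approx -5118.6$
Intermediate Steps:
$X = - \frac{2321}{125}$ ($X = \frac{13926}{-750} = 13926 \left(- \frac{1}{750}\right) = - \frac{2321}{125} \approx -18.568$)
$h = 144$ ($h = \left(-12\right) \left(-12\right) = 144$)
$j = -5120$ ($j = -5264 + 144 = -5120$)
$Z = - \frac{1579429}{1116500}$ ($Z = \frac{- \frac{2321}{125} + 12654}{-9020 + 88} = \frac{1579429}{125 \left(-8932\right)} = \frac{1579429}{125} \left(- \frac{1}{8932}\right) = - \frac{1579429}{1116500} \approx -1.4146$)
$j - Z = -5120 - - \frac{1579429}{1116500} = -5120 + \frac{1579429}{1116500} = - \frac{5714900571}{1116500}$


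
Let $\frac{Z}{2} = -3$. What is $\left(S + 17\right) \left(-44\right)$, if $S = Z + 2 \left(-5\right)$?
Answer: $-44$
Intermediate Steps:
$Z = -6$ ($Z = 2 \left(-3\right) = -6$)
$S = -16$ ($S = -6 + 2 \left(-5\right) = -6 - 10 = -16$)
$\left(S + 17\right) \left(-44\right) = \left(-16 + 17\right) \left(-44\right) = 1 \left(-44\right) = -44$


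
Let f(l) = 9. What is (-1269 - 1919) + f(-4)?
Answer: -3179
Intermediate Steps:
(-1269 - 1919) + f(-4) = (-1269 - 1919) + 9 = -3188 + 9 = -3179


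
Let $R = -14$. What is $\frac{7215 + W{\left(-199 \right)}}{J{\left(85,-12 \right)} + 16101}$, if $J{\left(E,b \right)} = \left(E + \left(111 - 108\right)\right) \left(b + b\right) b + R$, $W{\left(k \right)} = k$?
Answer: $\frac{7016}{41431} \approx 0.16934$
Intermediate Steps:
$J{\left(E,b \right)} = -14 + 2 b^{2} \left(3 + E\right)$ ($J{\left(E,b \right)} = \left(E + \left(111 - 108\right)\right) \left(b + b\right) b - 14 = \left(E + \left(111 - 108\right)\right) 2 b b - 14 = \left(E + 3\right) 2 b b - 14 = \left(3 + E\right) 2 b b - 14 = 2 b \left(3 + E\right) b - 14 = 2 b^{2} \left(3 + E\right) - 14 = -14 + 2 b^{2} \left(3 + E\right)$)
$\frac{7215 + W{\left(-199 \right)}}{J{\left(85,-12 \right)} + 16101} = \frac{7215 - 199}{\left(-14 + 6 \left(-12\right)^{2} + 2 \cdot 85 \left(-12\right)^{2}\right) + 16101} = \frac{7016}{\left(-14 + 6 \cdot 144 + 2 \cdot 85 \cdot 144\right) + 16101} = \frac{7016}{\left(-14 + 864 + 24480\right) + 16101} = \frac{7016}{25330 + 16101} = \frac{7016}{41431}$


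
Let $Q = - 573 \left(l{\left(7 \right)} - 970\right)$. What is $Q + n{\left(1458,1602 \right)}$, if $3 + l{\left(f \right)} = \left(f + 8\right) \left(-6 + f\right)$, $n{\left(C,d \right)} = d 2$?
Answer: $552138$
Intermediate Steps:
$n{\left(C,d \right)} = 2 d$
$l{\left(f \right)} = -3 + \left(-6 + f\right) \left(8 + f\right)$ ($l{\left(f \right)} = -3 + \left(f + 8\right) \left(-6 + f\right) = -3 + \left(8 + f\right) \left(-6 + f\right) = -3 + \left(-6 + f\right) \left(8 + f\right)$)
$Q = 548934$ ($Q = - 573 \left(\left(-51 + 7^{2} + 2 \cdot 7\right) - 970\right) = - 573 \left(\left(-51 + 49 + 14\right) - 970\right) = - 573 \left(12 - 970\right) = \left(-573\right) \left(-958\right) = 548934$)
$Q + n{\left(1458,1602 \right)} = 548934 + 2 \cdot 1602 = 548934 + 3204 = 552138$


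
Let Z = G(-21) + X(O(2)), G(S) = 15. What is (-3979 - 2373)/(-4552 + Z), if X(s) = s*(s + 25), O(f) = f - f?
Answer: 6352/4537 ≈ 1.4000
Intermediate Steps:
O(f) = 0
X(s) = s*(25 + s)
Z = 15 (Z = 15 + 0*(25 + 0) = 15 + 0*25 = 15 + 0 = 15)
(-3979 - 2373)/(-4552 + Z) = (-3979 - 2373)/(-4552 + 15) = -6352/(-4537) = -6352*(-1/4537) = 6352/4537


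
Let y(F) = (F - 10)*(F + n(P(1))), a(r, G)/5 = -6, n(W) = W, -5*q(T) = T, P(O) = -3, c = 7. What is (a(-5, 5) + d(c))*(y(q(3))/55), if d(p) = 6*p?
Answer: 11448/1375 ≈ 8.3258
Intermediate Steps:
q(T) = -T/5
a(r, G) = -30 (a(r, G) = 5*(-6) = -30)
y(F) = (-10 + F)*(-3 + F) (y(F) = (F - 10)*(F - 3) = (-10 + F)*(-3 + F))
(a(-5, 5) + d(c))*(y(q(3))/55) = (-30 + 6*7)*((30 + (-⅕*3)² - (-13)*3/5)/55) = (-30 + 42)*((30 + (-⅗)² - 13*(-⅗))*(1/55)) = 12*((30 + 9/25 + 39/5)*(1/55)) = 12*((954/25)*(1/55)) = 12*(954/1375) = 11448/1375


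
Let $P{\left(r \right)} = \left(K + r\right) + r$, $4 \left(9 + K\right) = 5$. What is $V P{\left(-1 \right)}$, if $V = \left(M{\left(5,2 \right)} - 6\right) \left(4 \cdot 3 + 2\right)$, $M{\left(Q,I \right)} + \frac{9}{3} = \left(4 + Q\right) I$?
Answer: $- \frac{2457}{2} \approx -1228.5$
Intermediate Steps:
$M{\left(Q,I \right)} = -3 + I \left(4 + Q\right)$ ($M{\left(Q,I \right)} = -3 + \left(4 + Q\right) I = -3 + I \left(4 + Q\right)$)
$K = - \frac{31}{4}$ ($K = -9 + \frac{1}{4} \cdot 5 = -9 + \frac{5}{4} = - \frac{31}{4} \approx -7.75$)
$P{\left(r \right)} = - \frac{31}{4} + 2 r$ ($P{\left(r \right)} = \left(- \frac{31}{4} + r\right) + r = - \frac{31}{4} + 2 r$)
$V = 126$ ($V = \left(\left(-3 + 4 \cdot 2 + 2 \cdot 5\right) - 6\right) \left(4 \cdot 3 + 2\right) = \left(\left(-3 + 8 + 10\right) - 6\right) \left(12 + 2\right) = \left(15 - 6\right) 14 = 9 \cdot 14 = 126$)
$V P{\left(-1 \right)} = 126 \left(- \frac{31}{4} + 2 \left(-1\right)\right) = 126 \left(- \frac{31}{4} - 2\right) = 126 \left(- \frac{39}{4}\right) = - \frac{2457}{2}$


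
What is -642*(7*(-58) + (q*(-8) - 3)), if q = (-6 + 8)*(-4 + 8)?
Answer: 303666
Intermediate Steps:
q = 8 (q = 2*4 = 8)
-642*(7*(-58) + (q*(-8) - 3)) = -642*(7*(-58) + (8*(-8) - 3)) = -642*(-406 + (-64 - 3)) = -642*(-406 - 67) = -642*(-473) = 303666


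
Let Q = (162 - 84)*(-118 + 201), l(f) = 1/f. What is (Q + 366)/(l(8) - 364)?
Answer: -54720/2911 ≈ -18.798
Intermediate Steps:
Q = 6474 (Q = 78*83 = 6474)
(Q + 366)/(l(8) - 364) = (6474 + 366)/(1/8 - 364) = 6840/(⅛ - 364) = 6840/(-2911/8) = 6840*(-8/2911) = -54720/2911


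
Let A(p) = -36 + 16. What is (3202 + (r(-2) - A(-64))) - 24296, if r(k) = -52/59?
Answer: -1243418/59 ≈ -21075.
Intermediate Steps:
A(p) = -20
r(k) = -52/59 (r(k) = -52*1/59 = -52/59)
(3202 + (r(-2) - A(-64))) - 24296 = (3202 + (-52/59 - 1*(-20))) - 24296 = (3202 + (-52/59 + 20)) - 24296 = (3202 + 1128/59) - 24296 = 190046/59 - 24296 = -1243418/59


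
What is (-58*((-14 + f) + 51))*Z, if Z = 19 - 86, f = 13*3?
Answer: 295336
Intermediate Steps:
f = 39
Z = -67
(-58*((-14 + f) + 51))*Z = -58*((-14 + 39) + 51)*(-67) = -58*(25 + 51)*(-67) = -58*76*(-67) = -4408*(-67) = 295336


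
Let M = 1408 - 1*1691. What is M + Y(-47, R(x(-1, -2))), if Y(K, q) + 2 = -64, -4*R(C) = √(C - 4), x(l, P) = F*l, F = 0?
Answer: -349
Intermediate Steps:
x(l, P) = 0 (x(l, P) = 0*l = 0)
M = -283 (M = 1408 - 1691 = -283)
R(C) = -√(-4 + C)/4 (R(C) = -√(C - 4)/4 = -√(-4 + C)/4)
Y(K, q) = -66 (Y(K, q) = -2 - 64 = -66)
M + Y(-47, R(x(-1, -2))) = -283 - 66 = -349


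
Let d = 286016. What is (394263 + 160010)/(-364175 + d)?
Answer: -554273/78159 ≈ -7.0916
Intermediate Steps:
(394263 + 160010)/(-364175 + d) = (394263 + 160010)/(-364175 + 286016) = 554273/(-78159) = 554273*(-1/78159) = -554273/78159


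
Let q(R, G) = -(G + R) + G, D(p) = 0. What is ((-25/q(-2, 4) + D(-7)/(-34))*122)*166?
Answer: -253150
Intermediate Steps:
q(R, G) = -R (q(R, G) = (-G - R) + G = -R)
((-25/q(-2, 4) + D(-7)/(-34))*122)*166 = ((-25/((-1*(-2))) + 0/(-34))*122)*166 = ((-25/2 + 0*(-1/34))*122)*166 = ((-25*½ + 0)*122)*166 = ((-25/2 + 0)*122)*166 = -25/2*122*166 = -1525*166 = -253150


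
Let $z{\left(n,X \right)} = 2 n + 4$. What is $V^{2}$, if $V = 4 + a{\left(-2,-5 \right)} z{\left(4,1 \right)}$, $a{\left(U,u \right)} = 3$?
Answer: $1600$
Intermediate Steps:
$z{\left(n,X \right)} = 4 + 2 n$
$V = 40$ ($V = 4 + 3 \left(4 + 2 \cdot 4\right) = 4 + 3 \left(4 + 8\right) = 4 + 3 \cdot 12 = 4 + 36 = 40$)
$V^{2} = 40^{2} = 1600$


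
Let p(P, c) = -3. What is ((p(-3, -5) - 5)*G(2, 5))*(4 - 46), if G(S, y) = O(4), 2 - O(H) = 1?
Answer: 336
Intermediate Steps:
O(H) = 1 (O(H) = 2 - 1*1 = 2 - 1 = 1)
G(S, y) = 1
((p(-3, -5) - 5)*G(2, 5))*(4 - 46) = ((-3 - 5)*1)*(4 - 46) = -8*1*(-42) = -8*(-42) = 336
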